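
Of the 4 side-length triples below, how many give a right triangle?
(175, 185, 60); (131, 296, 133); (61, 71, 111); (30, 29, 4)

1

(175,185,60): 60²+175² = 34225 = 185² → right
(131,296,133): 131+133 ≤ 296, not a triangle
(61,71,111): 61²+71² = 8762 < 12321 = 111² → obtuse
(30,29,4): 4²+29² = 857 < 900 = 30² → obtuse
1 of the 4 is right.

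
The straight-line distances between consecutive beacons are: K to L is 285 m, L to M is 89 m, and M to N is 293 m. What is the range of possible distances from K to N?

0 ≤ KN ≤ 667 m

The maximum is all hops collinear in one direction: 285 + 89 + 293 = 667.
The longest hop is 293; the others sum to 374. Since 293 ≤ 374, the path can fold back on itself completely, so the minimum distance is 0.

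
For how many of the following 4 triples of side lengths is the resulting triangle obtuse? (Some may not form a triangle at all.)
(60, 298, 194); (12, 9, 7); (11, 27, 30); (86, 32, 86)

2

(60,298,194): 60+194 ≤ 298, not a triangle
(12,9,7): 7²+9² = 130 < 144 = 12² → obtuse
(11,27,30): 11²+27² = 850 < 900 = 30² → obtuse
(86,32,86): 32²+86² = 8420 > 7396 = 86² → acute
2 of the 4 are obtuse.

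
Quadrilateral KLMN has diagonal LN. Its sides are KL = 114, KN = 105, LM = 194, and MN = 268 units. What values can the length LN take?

From triangle KLN: |114 − 105| < LN < 114 + 105, i.e. 9 < LN < 219.
From triangle MLN: 74 < LN < 462.
Both must hold, so LN lies in the intersection.

74 < LN < 219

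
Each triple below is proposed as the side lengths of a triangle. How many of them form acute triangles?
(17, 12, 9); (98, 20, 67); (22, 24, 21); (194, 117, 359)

(17,12,9): 9²+12² = 225 < 289 = 17² → obtuse
(98,20,67): 20+67 ≤ 98, not a triangle
(22,24,21): 21²+22² = 925 > 576 = 24² → acute
(194,117,359): 117+194 ≤ 359, not a triangle
1 of the 4 is acute.

1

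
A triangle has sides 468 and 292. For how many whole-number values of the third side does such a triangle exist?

The third side lies in the open interval (176, 760).
Integers from 177 to 759 inclusive: 759 − 177 + 1 = 583.

583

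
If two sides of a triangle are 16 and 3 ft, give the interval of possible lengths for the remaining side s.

13 < s < 19 (ft)

By the triangle inequality, s must be less than 16 + 3 = 19 and greater than |16 − 3| = 13.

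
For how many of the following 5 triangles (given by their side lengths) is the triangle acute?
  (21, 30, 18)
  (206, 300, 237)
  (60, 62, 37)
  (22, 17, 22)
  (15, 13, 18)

4

(21,30,18): 18²+21² = 765 < 900 = 30² → obtuse
(206,300,237): 206²+237² = 98605 > 90000 = 300² → acute
(60,62,37): 37²+60² = 4969 > 3844 = 62² → acute
(22,17,22): 17²+22² = 773 > 484 = 22² → acute
(15,13,18): 13²+15² = 394 > 324 = 18² → acute
4 of the 5 are acute.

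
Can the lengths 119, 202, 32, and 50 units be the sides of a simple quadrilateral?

No

For a quadrilateral, each side must be shorter than the sum of the others.
Here the longest side is 202, but the remaining 3 sides sum to only 201.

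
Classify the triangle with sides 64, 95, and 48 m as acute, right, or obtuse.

obtuse

Compare the square of the longest side to the sum of squares of the other two: 48² + 64² = 6400 < 9025 = 95².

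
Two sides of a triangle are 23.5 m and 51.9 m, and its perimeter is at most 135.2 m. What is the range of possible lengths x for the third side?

28.4 < x ≤ 59.8

Triangle inequality alone gives 28.4 < x < 75.4.
The perimeter condition gives x ≤ 135.2 − 23.5 − 51.9 = 59.8.
Intersecting the two: 28.4 < x ≤ 59.8.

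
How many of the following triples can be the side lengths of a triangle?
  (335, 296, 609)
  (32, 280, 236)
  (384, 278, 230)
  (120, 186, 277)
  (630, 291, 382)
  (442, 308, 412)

(296,335,609): 296+335 > 609 → valid
(32,236,280): 32+236 ≤ 280 → not valid
(230,278,384): 230+278 > 384 → valid
(120,186,277): 120+186 > 277 → valid
(291,382,630): 291+382 > 630 → valid
(308,412,442): 308+412 > 442 → valid
5 of the 6 triples form a triangle.

5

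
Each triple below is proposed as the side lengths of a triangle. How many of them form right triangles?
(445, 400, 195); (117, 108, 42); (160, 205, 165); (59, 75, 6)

1

(445,400,195): 195²+400² = 198025 = 445² → right
(117,108,42): 42²+108² = 13428 < 13689 = 117² → obtuse
(160,205,165): 160²+165² = 52825 > 42025 = 205² → acute
(59,75,6): 6+59 ≤ 75, not a triangle
1 of the 4 is right.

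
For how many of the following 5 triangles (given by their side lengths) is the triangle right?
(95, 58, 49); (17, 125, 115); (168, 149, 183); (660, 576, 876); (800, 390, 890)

(95,58,49): 49²+58² = 5765 < 9025 = 95² → obtuse
(17,125,115): 17²+115² = 13514 < 15625 = 125² → obtuse
(168,149,183): 149²+168² = 50425 > 33489 = 183² → acute
(660,576,876): 576²+660² = 767376 = 876² → right
(800,390,890): 390²+800² = 792100 = 890² → right
2 of the 5 are right.

2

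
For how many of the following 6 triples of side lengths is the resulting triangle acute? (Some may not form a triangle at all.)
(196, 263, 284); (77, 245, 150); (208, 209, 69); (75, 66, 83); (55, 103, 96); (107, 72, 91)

(196,263,284): 196²+263² = 107585 > 80656 = 284² → acute
(77,245,150): 77+150 ≤ 245, not a triangle
(208,209,69): 69²+208² = 48025 > 43681 = 209² → acute
(75,66,83): 66²+75² = 9981 > 6889 = 83² → acute
(55,103,96): 55²+96² = 12241 > 10609 = 103² → acute
(107,72,91): 72²+91² = 13465 > 11449 = 107² → acute
5 of the 6 are acute.

5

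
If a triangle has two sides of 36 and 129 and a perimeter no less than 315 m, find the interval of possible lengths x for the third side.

Triangle inequality alone gives 93 < x < 165.
The perimeter condition gives x ≥ 315 − 36 − 129 = 150.
Intersecting the two: 150 ≤ x < 165.

150 ≤ x < 165 m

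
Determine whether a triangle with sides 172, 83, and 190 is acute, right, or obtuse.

acute

Compare the square of the longest side to the sum of squares of the other two: 83² + 172² = 36473 > 36100 = 190².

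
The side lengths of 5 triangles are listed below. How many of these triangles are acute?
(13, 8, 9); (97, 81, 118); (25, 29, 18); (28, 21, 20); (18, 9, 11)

3

(13,8,9): 8²+9² = 145 < 169 = 13² → obtuse
(97,81,118): 81²+97² = 15970 > 13924 = 118² → acute
(25,29,18): 18²+25² = 949 > 841 = 29² → acute
(28,21,20): 20²+21² = 841 > 784 = 28² → acute
(18,9,11): 9²+11² = 202 < 324 = 18² → obtuse
3 of the 5 are acute.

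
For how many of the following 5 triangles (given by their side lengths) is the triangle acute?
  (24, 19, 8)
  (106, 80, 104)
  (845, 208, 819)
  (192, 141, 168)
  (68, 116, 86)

(24,19,8): 8²+19² = 425 < 576 = 24² → obtuse
(106,80,104): 80²+104² = 17216 > 11236 = 106² → acute
(845,208,819): 208²+819² = 714025 = 845² → right
(192,141,168): 141²+168² = 48105 > 36864 = 192² → acute
(68,116,86): 68²+86² = 12020 < 13456 = 116² → obtuse
2 of the 5 are acute.

2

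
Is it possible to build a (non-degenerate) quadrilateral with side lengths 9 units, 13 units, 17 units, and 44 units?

No

For a quadrilateral, each side must be shorter than the sum of the others.
Here the longest side is 44, but the remaining 3 sides sum to only 39.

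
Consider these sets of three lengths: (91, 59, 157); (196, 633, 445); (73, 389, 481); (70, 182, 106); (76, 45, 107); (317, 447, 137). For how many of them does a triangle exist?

3

(59,91,157): 59+91 ≤ 157 → not valid
(196,445,633): 196+445 > 633 → valid
(73,389,481): 73+389 ≤ 481 → not valid
(70,106,182): 70+106 ≤ 182 → not valid
(45,76,107): 45+76 > 107 → valid
(137,317,447): 137+317 > 447 → valid
3 of the 6 triples form a triangle.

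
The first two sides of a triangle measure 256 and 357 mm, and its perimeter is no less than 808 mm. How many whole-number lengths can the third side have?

418

Triangle inequality: 101 < x < 613. Perimeter ≥ 808 gives x ≥ 808 − 256 − 357 = 195.
So 195 ≤ x < 613; integers 195 through 612: 418 values.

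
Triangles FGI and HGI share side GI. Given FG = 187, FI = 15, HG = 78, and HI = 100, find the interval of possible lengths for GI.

From triangle FGI: |187 − 15| < GI < 187 + 15, i.e. 172 < GI < 202.
From triangle HGI: 22 < GI < 178.
Both must hold, so GI lies in the intersection.

172 < GI < 178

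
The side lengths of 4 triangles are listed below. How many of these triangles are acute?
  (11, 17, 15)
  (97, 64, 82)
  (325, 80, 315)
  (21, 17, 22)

3

(11,17,15): 11²+15² = 346 > 289 = 17² → acute
(97,64,82): 64²+82² = 10820 > 9409 = 97² → acute
(325,80,315): 80²+315² = 105625 = 325² → right
(21,17,22): 17²+21² = 730 > 484 = 22² → acute
3 of the 4 are acute.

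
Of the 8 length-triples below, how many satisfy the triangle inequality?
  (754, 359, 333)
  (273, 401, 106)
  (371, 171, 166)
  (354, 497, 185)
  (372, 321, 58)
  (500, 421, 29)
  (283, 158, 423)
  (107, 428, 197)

3

(333,359,754): 333+359 ≤ 754 → not valid
(106,273,401): 106+273 ≤ 401 → not valid
(166,171,371): 166+171 ≤ 371 → not valid
(185,354,497): 185+354 > 497 → valid
(58,321,372): 58+321 > 372 → valid
(29,421,500): 29+421 ≤ 500 → not valid
(158,283,423): 158+283 > 423 → valid
(107,197,428): 107+197 ≤ 428 → not valid
3 of the 8 triples form a triangle.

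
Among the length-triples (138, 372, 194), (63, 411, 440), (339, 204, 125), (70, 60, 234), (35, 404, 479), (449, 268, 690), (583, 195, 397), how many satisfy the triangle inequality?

(138,194,372): 138+194 ≤ 372 → not valid
(63,411,440): 63+411 > 440 → valid
(125,204,339): 125+204 ≤ 339 → not valid
(60,70,234): 60+70 ≤ 234 → not valid
(35,404,479): 35+404 ≤ 479 → not valid
(268,449,690): 268+449 > 690 → valid
(195,397,583): 195+397 > 583 → valid
3 of the 7 triples form a triangle.

3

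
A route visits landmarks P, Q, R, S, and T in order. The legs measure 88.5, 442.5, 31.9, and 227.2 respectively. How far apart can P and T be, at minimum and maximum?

94.9 ≤ PT ≤ 790.1

The maximum is all hops collinear in one direction: 88.5 + 442.5 + 31.9 + 227.2 = 790.1.
The longest hop is 442.5; the others sum to 347.6. Folding the others back against it leaves at least 442.5 − 347.6 = 94.9.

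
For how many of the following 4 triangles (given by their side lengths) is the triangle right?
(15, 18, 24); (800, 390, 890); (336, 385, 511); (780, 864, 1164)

(15,18,24): 15²+18² = 549 < 576 = 24² → obtuse
(800,390,890): 390²+800² = 792100 = 890² → right
(336,385,511): 336²+385² = 261121 = 511² → right
(780,864,1164): 780²+864² = 1354896 = 1164² → right
3 of the 4 are right.

3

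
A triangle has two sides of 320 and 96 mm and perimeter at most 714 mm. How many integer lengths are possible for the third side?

Triangle inequality: 224 < x < 416. Perimeter ≤ 714 gives x ≤ 714 − 320 − 96 = 298.
So 224 < x ≤ 298; integers 225 through 298: 74 values.

74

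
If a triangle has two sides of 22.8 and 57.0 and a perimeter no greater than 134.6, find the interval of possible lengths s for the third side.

34.2 < s ≤ 54.8

Triangle inequality alone gives 34.2 < s < 79.8.
The perimeter condition gives s ≤ 134.6 − 22.8 − 57.0 = 54.8.
Intersecting the two: 34.2 < s ≤ 54.8.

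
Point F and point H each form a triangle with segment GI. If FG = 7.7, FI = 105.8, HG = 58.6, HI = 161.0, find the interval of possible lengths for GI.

From triangle FGI: |7.7 − 105.8| < GI < 7.7 + 105.8, i.e. 98.1 < GI < 113.5.
From triangle HGI: 102.4 < GI < 219.6.
Both must hold, so GI lies in the intersection.

102.4 < GI < 113.5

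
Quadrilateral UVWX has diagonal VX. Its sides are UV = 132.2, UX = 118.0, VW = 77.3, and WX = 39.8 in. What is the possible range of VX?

From triangle UVX: |132.2 − 118.0| < VX < 132.2 + 118.0, i.e. 14.2 < VX < 250.2.
From triangle WVX: 37.5 < VX < 117.1.
Both must hold, so VX lies in the intersection.

37.5 < VX < 117.1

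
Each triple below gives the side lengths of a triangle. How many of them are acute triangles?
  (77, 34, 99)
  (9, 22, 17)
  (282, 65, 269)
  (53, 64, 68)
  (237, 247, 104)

(77,34,99): 34²+77² = 7085 < 9801 = 99² → obtuse
(9,22,17): 9²+17² = 370 < 484 = 22² → obtuse
(282,65,269): 65²+269² = 76586 < 79524 = 282² → obtuse
(53,64,68): 53²+64² = 6905 > 4624 = 68² → acute
(237,247,104): 104²+237² = 66985 > 61009 = 247² → acute
2 of the 5 are acute.

2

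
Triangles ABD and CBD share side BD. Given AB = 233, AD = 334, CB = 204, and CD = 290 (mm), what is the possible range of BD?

101 < BD < 494

From triangle ABD: |233 − 334| < BD < 233 + 334, i.e. 101 < BD < 567.
From triangle CBD: 86 < BD < 494.
Both must hold, so BD lies in the intersection.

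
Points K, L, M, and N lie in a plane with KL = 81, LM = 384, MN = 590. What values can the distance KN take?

The maximum is all hops collinear in one direction: 81 + 384 + 590 = 1055.
The longest hop is 590; the others sum to 465. Folding the others back against it leaves at least 590 − 465 = 125.

125 ≤ KN ≤ 1055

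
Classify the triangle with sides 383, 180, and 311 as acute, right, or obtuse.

obtuse

Compare the square of the longest side to the sum of squares of the other two: 180² + 311² = 129121 < 146689 = 383².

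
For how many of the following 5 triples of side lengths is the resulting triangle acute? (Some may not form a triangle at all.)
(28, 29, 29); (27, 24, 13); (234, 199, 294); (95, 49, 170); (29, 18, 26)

(28,29,29): 28²+29² = 1625 > 841 = 29² → acute
(27,24,13): 13²+24² = 745 > 729 = 27² → acute
(234,199,294): 199²+234² = 94357 > 86436 = 294² → acute
(95,49,170): 49+95 ≤ 170, not a triangle
(29,18,26): 18²+26² = 1000 > 841 = 29² → acute
4 of the 5 are acute.

4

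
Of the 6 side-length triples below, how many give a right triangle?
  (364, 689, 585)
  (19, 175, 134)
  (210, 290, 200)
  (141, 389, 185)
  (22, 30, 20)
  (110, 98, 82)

(364,689,585): 364²+585² = 474721 = 689² → right
(19,175,134): 19+134 ≤ 175, not a triangle
(210,290,200): 200²+210² = 84100 = 290² → right
(141,389,185): 141+185 ≤ 389, not a triangle
(22,30,20): 20²+22² = 884 < 900 = 30² → obtuse
(110,98,82): 82²+98² = 16328 > 12100 = 110² → acute
2 of the 6 are right.

2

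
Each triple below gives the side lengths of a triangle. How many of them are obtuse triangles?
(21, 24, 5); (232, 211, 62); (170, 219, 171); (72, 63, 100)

3

(21,24,5): 5²+21² = 466 < 576 = 24² → obtuse
(232,211,62): 62²+211² = 48365 < 53824 = 232² → obtuse
(170,219,171): 170²+171² = 58141 > 47961 = 219² → acute
(72,63,100): 63²+72² = 9153 < 10000 = 100² → obtuse
3 of the 4 are obtuse.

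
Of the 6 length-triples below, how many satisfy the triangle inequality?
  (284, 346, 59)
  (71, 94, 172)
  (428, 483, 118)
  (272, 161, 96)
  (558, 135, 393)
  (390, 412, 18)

1

(59,284,346): 59+284 ≤ 346 → not valid
(71,94,172): 71+94 ≤ 172 → not valid
(118,428,483): 118+428 > 483 → valid
(96,161,272): 96+161 ≤ 272 → not valid
(135,393,558): 135+393 ≤ 558 → not valid
(18,390,412): 18+390 ≤ 412 → not valid
1 of the 6 triples forms a triangle.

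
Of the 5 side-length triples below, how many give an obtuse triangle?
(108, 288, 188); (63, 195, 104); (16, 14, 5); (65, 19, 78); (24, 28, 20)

(108,288,188): 108²+188² = 47008 < 82944 = 288² → obtuse
(63,195,104): 63+104 ≤ 195, not a triangle
(16,14,5): 5²+14² = 221 < 256 = 16² → obtuse
(65,19,78): 19²+65² = 4586 < 6084 = 78² → obtuse
(24,28,20): 20²+24² = 976 > 784 = 28² → acute
3 of the 5 are obtuse.

3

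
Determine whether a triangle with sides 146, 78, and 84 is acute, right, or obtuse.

Compare the square of the longest side to the sum of squares of the other two: 78² + 84² = 13140 < 21316 = 146².

obtuse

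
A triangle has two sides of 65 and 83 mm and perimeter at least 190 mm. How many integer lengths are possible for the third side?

106

Triangle inequality: 18 < x < 148. Perimeter ≥ 190 gives x ≥ 190 − 65 − 83 = 42.
So 42 ≤ x < 148; integers 42 through 147: 106 values.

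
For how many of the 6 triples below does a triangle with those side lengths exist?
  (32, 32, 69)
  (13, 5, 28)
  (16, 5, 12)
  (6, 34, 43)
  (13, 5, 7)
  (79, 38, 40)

1

(32,32,69): 32+32 ≤ 69 → not valid
(5,13,28): 5+13 ≤ 28 → not valid
(5,12,16): 5+12 > 16 → valid
(6,34,43): 6+34 ≤ 43 → not valid
(5,7,13): 5+7 ≤ 13 → not valid
(38,40,79): 38+40 ≤ 79 → not valid
1 of the 6 triples forms a triangle.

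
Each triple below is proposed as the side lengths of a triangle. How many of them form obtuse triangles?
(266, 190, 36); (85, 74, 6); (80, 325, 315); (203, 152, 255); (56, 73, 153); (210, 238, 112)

1

(266,190,36): 36+190 ≤ 266, not a triangle
(85,74,6): 6+74 ≤ 85, not a triangle
(80,325,315): 80²+315² = 105625 = 325² → right
(203,152,255): 152²+203² = 64313 < 65025 = 255² → obtuse
(56,73,153): 56+73 ≤ 153, not a triangle
(210,238,112): 112²+210² = 56644 = 238² → right
1 of the 6 is obtuse.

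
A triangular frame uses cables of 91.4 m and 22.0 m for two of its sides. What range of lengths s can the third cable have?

By the triangle inequality, s must be less than 91.4 + 22.0 = 113.4 and greater than |91.4 − 22.0| = 69.4.

69.4 < s < 113.4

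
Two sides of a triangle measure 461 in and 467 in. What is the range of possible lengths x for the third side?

By the triangle inequality, x must be less than 461 + 467 = 928 and greater than |461 − 467| = 6.

6 < x < 928 (in)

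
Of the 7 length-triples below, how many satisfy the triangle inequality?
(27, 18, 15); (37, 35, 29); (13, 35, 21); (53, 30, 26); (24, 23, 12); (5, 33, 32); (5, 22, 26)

(15,18,27): 15+18 > 27 → valid
(29,35,37): 29+35 > 37 → valid
(13,21,35): 13+21 ≤ 35 → not valid
(26,30,53): 26+30 > 53 → valid
(12,23,24): 12+23 > 24 → valid
(5,32,33): 5+32 > 33 → valid
(5,22,26): 5+22 > 26 → valid
6 of the 7 triples form a triangle.

6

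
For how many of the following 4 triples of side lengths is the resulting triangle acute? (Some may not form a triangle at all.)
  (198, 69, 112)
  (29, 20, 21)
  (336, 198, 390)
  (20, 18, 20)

(198,69,112): 69+112 ≤ 198, not a triangle
(29,20,21): 20²+21² = 841 = 29² → right
(336,198,390): 198²+336² = 152100 = 390² → right
(20,18,20): 18²+20² = 724 > 400 = 20² → acute
1 of the 4 is acute.

1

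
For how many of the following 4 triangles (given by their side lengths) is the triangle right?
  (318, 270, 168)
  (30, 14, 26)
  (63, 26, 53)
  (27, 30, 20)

1

(318,270,168): 168²+270² = 101124 = 318² → right
(30,14,26): 14²+26² = 872 < 900 = 30² → obtuse
(63,26,53): 26²+53² = 3485 < 3969 = 63² → obtuse
(27,30,20): 20²+27² = 1129 > 900 = 30² → acute
1 of the 4 is right.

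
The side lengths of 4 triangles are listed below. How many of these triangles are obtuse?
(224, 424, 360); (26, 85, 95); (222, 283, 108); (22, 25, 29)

(224,424,360): 224²+360² = 179776 = 424² → right
(26,85,95): 26²+85² = 7901 < 9025 = 95² → obtuse
(222,283,108): 108²+222² = 60948 < 80089 = 283² → obtuse
(22,25,29): 22²+25² = 1109 > 841 = 29² → acute
2 of the 4 are obtuse.

2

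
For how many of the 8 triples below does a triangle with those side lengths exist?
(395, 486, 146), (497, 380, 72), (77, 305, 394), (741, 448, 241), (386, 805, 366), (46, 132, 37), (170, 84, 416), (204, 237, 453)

1

(146,395,486): 146+395 > 486 → valid
(72,380,497): 72+380 ≤ 497 → not valid
(77,305,394): 77+305 ≤ 394 → not valid
(241,448,741): 241+448 ≤ 741 → not valid
(366,386,805): 366+386 ≤ 805 → not valid
(37,46,132): 37+46 ≤ 132 → not valid
(84,170,416): 84+170 ≤ 416 → not valid
(204,237,453): 204+237 ≤ 453 → not valid
1 of the 8 triples forms a triangle.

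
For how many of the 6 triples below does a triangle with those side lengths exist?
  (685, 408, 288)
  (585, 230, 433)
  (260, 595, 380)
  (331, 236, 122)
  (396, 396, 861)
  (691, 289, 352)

(288,408,685): 288+408 > 685 → valid
(230,433,585): 230+433 > 585 → valid
(260,380,595): 260+380 > 595 → valid
(122,236,331): 122+236 > 331 → valid
(396,396,861): 396+396 ≤ 861 → not valid
(289,352,691): 289+352 ≤ 691 → not valid
4 of the 6 triples form a triangle.

4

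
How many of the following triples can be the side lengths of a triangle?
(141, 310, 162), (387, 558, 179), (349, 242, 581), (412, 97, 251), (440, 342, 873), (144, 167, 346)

2

(141,162,310): 141+162 ≤ 310 → not valid
(179,387,558): 179+387 > 558 → valid
(242,349,581): 242+349 > 581 → valid
(97,251,412): 97+251 ≤ 412 → not valid
(342,440,873): 342+440 ≤ 873 → not valid
(144,167,346): 144+167 ≤ 346 → not valid
2 of the 6 triples form a triangle.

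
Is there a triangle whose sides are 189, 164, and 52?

The longest side is 189, and the other two sum to 216.
Since 216 > 189, the triangle inequality holds.

Yes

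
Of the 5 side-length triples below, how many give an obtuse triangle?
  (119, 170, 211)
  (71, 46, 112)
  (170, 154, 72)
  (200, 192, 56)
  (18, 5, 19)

(119,170,211): 119²+170² = 43061 < 44521 = 211² → obtuse
(71,46,112): 46²+71² = 7157 < 12544 = 112² → obtuse
(170,154,72): 72²+154² = 28900 = 170² → right
(200,192,56): 56²+192² = 40000 = 200² → right
(18,5,19): 5²+18² = 349 < 361 = 19² → obtuse
3 of the 5 are obtuse.

3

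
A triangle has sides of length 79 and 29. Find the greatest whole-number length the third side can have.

The third side must be strictly less than 79 + 29 = 108.
The largest integer below 108 is 107.

107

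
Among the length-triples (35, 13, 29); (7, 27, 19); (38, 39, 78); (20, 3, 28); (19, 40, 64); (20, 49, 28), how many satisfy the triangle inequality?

(13,29,35): 13+29 > 35 → valid
(7,19,27): 7+19 ≤ 27 → not valid
(38,39,78): 38+39 ≤ 78 → not valid
(3,20,28): 3+20 ≤ 28 → not valid
(19,40,64): 19+40 ≤ 64 → not valid
(20,28,49): 20+28 ≤ 49 → not valid
1 of the 6 triples forms a triangle.

1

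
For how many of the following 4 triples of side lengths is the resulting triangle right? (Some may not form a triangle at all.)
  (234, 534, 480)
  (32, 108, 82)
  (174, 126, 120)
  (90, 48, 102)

3

(234,534,480): 234²+480² = 285156 = 534² → right
(32,108,82): 32²+82² = 7748 < 11664 = 108² → obtuse
(174,126,120): 120²+126² = 30276 = 174² → right
(90,48,102): 48²+90² = 10404 = 102² → right
3 of the 4 are right.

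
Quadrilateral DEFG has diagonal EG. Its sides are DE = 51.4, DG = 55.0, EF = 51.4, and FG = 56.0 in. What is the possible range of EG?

From triangle DEG: |51.4 − 55.0| < EG < 51.4 + 55.0, i.e. 3.6 < EG < 106.4.
From triangle FEG: 4.6 < EG < 107.4.
Both must hold, so EG lies in the intersection.

4.6 < EG < 106.4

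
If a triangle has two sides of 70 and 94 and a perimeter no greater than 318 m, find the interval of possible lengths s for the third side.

Triangle inequality alone gives 24 < s < 164.
The perimeter condition gives s ≤ 318 − 70 − 94 = 154.
Intersecting the two: 24 < s ≤ 154.

24 < s ≤ 154 m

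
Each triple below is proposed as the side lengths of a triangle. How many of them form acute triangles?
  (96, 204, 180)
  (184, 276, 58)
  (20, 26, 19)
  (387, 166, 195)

1

(96,204,180): 96²+180² = 41616 = 204² → right
(184,276,58): 58+184 ≤ 276, not a triangle
(20,26,19): 19²+20² = 761 > 676 = 26² → acute
(387,166,195): 166+195 ≤ 387, not a triangle
1 of the 4 is acute.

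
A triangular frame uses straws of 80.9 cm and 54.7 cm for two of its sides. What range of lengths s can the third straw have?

26.2 < s < 135.6 (cm)

By the triangle inequality, s must be less than 80.9 + 54.7 = 135.6 and greater than |80.9 − 54.7| = 26.2.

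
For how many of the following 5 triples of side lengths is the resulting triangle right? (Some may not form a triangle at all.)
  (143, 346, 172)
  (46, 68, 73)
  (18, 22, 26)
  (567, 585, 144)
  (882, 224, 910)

(143,346,172): 143+172 ≤ 346, not a triangle
(46,68,73): 46²+68² = 6740 > 5329 = 73² → acute
(18,22,26): 18²+22² = 808 > 676 = 26² → acute
(567,585,144): 144²+567² = 342225 = 585² → right
(882,224,910): 224²+882² = 828100 = 910² → right
2 of the 5 are right.

2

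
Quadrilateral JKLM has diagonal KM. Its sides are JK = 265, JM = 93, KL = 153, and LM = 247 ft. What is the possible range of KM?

From triangle JKM: |265 − 93| < KM < 265 + 93, i.e. 172 < KM < 358.
From triangle LKM: 94 < KM < 400.
Both must hold, so KM lies in the intersection.

172 < KM < 358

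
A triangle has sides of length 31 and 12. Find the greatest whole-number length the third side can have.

The third side must be strictly less than 31 + 12 = 43.
The largest integer below 43 is 42.

42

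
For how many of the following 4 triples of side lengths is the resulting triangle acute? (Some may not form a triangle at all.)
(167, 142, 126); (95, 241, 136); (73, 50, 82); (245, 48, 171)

2

(167,142,126): 126²+142² = 36040 > 27889 = 167² → acute
(95,241,136): 95+136 ≤ 241, not a triangle
(73,50,82): 50²+73² = 7829 > 6724 = 82² → acute
(245,48,171): 48+171 ≤ 245, not a triangle
2 of the 4 are acute.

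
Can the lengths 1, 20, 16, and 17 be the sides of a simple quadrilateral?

Yes

A quadrilateral exists iff every side is shorter than the sum of the others — equivalently, the longest side is less than the sum of the rest.
Longest side 20 < 34 (sum of the remaining 3), so yes.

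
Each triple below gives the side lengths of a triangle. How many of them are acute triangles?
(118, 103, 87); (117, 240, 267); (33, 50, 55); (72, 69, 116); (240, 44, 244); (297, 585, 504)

2

(118,103,87): 87²+103² = 18178 > 13924 = 118² → acute
(117,240,267): 117²+240² = 71289 = 267² → right
(33,50,55): 33²+50² = 3589 > 3025 = 55² → acute
(72,69,116): 69²+72² = 9945 < 13456 = 116² → obtuse
(240,44,244): 44²+240² = 59536 = 244² → right
(297,585,504): 297²+504² = 342225 = 585² → right
2 of the 6 are acute.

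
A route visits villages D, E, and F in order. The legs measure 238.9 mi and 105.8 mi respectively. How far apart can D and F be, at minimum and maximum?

133.1 ≤ DF ≤ 344.7 mi

By the triangle inequality, |238.9 − 105.8| ≤ DF ≤ 238.9 + 105.8.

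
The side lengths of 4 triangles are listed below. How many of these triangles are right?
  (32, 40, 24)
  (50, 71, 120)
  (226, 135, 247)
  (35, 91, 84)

2

(32,40,24): 24²+32² = 1600 = 40² → right
(50,71,120): 50²+71² = 7541 < 14400 = 120² → obtuse
(226,135,247): 135²+226² = 69301 > 61009 = 247² → acute
(35,91,84): 35²+84² = 8281 = 91² → right
2 of the 4 are right.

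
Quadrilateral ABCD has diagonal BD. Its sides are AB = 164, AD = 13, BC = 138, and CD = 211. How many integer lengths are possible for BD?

From triangle ABD: 151 < BD < 177.
From triangle CBD: 73 < BD < 349.
Intersection: 151 < BD < 177, so integers 152 through 176: 25 values.

25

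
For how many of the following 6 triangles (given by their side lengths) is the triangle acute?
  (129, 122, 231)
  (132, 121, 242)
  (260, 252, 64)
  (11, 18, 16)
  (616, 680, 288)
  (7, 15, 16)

(129,122,231): 122²+129² = 31525 < 53361 = 231² → obtuse
(132,121,242): 121²+132² = 32065 < 58564 = 242² → obtuse
(260,252,64): 64²+252² = 67600 = 260² → right
(11,18,16): 11²+16² = 377 > 324 = 18² → acute
(616,680,288): 288²+616² = 462400 = 680² → right
(7,15,16): 7²+15² = 274 > 256 = 16² → acute
2 of the 6 are acute.

2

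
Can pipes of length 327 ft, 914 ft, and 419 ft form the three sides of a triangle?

No

The longest side is 914, but the other two sum to only 746.
746 < 914, so the triangle inequality fails.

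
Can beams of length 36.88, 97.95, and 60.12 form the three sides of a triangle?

No

The longest side is 97.95, but the other two sum to only 97.00.
97.00 < 97.95, so the triangle inequality fails.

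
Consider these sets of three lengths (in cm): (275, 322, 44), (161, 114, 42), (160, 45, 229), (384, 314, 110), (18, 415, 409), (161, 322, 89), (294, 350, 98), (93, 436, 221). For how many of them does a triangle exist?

3

(44,275,322): 44+275 ≤ 322 → not valid
(42,114,161): 42+114 ≤ 161 → not valid
(45,160,229): 45+160 ≤ 229 → not valid
(110,314,384): 110+314 > 384 → valid
(18,409,415): 18+409 > 415 → valid
(89,161,322): 89+161 ≤ 322 → not valid
(98,294,350): 98+294 > 350 → valid
(93,221,436): 93+221 ≤ 436 → not valid
3 of the 8 triples form a triangle.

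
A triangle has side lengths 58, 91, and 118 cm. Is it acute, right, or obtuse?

Compare the square of the longest side to the sum of squares of the other two: 58² + 91² = 11645 < 13924 = 118².

obtuse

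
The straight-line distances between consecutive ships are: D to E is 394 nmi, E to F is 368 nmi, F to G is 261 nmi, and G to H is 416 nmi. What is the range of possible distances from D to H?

0 ≤ DH ≤ 1439 nmi

The maximum is all hops collinear in one direction: 394 + 368 + 261 + 416 = 1439.
The longest hop is 416; the others sum to 1023. Since 416 ≤ 1023, the path can fold back on itself completely, so the minimum distance is 0.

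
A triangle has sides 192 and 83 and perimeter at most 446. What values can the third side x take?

Triangle inequality alone gives 109 < x < 275.
The perimeter condition gives x ≤ 446 − 192 − 83 = 171.
Intersecting the two: 109 < x ≤ 171.

109 < x ≤ 171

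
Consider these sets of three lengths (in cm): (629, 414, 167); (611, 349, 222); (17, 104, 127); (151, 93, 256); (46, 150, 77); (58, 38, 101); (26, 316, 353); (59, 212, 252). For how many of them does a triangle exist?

(167,414,629): 167+414 ≤ 629 → not valid
(222,349,611): 222+349 ≤ 611 → not valid
(17,104,127): 17+104 ≤ 127 → not valid
(93,151,256): 93+151 ≤ 256 → not valid
(46,77,150): 46+77 ≤ 150 → not valid
(38,58,101): 38+58 ≤ 101 → not valid
(26,316,353): 26+316 ≤ 353 → not valid
(59,212,252): 59+212 > 252 → valid
1 of the 8 triples forms a triangle.

1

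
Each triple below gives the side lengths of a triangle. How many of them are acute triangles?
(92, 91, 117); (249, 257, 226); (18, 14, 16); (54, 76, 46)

3

(92,91,117): 91²+92² = 16745 > 13689 = 117² → acute
(249,257,226): 226²+249² = 113077 > 66049 = 257² → acute
(18,14,16): 14²+16² = 452 > 324 = 18² → acute
(54,76,46): 46²+54² = 5032 < 5776 = 76² → obtuse
3 of the 4 are acute.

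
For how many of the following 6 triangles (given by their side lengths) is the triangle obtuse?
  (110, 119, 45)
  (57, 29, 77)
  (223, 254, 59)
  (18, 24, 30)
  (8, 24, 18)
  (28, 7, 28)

(110,119,45): 45²+110² = 14125 < 14161 = 119² → obtuse
(57,29,77): 29²+57² = 4090 < 5929 = 77² → obtuse
(223,254,59): 59²+223² = 53210 < 64516 = 254² → obtuse
(18,24,30): 18²+24² = 900 = 30² → right
(8,24,18): 8²+18² = 388 < 576 = 24² → obtuse
(28,7,28): 7²+28² = 833 > 784 = 28² → acute
4 of the 6 are obtuse.

4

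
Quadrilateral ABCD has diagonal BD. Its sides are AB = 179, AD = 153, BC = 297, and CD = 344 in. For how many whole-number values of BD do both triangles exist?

From triangle ABD: 26 < BD < 332.
From triangle CBD: 47 < BD < 641.
Intersection: 47 < BD < 332, so integers 48 through 331: 284 values.

284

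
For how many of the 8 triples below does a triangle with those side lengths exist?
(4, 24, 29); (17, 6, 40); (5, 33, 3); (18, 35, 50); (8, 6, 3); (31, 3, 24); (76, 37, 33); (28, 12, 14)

(4,24,29): 4+24 ≤ 29 → not valid
(6,17,40): 6+17 ≤ 40 → not valid
(3,5,33): 3+5 ≤ 33 → not valid
(18,35,50): 18+35 > 50 → valid
(3,6,8): 3+6 > 8 → valid
(3,24,31): 3+24 ≤ 31 → not valid
(33,37,76): 33+37 ≤ 76 → not valid
(12,14,28): 12+14 ≤ 28 → not valid
2 of the 8 triples form a triangle.

2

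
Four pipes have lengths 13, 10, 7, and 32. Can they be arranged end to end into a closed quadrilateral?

No

For a quadrilateral, each side must be shorter than the sum of the others.
Here the longest side is 32, but the remaining 3 sides sum to only 30.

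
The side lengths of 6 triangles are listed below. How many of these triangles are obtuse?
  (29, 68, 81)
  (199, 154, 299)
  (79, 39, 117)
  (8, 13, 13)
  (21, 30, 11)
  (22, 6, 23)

(29,68,81): 29²+68² = 5465 < 6561 = 81² → obtuse
(199,154,299): 154²+199² = 63317 < 89401 = 299² → obtuse
(79,39,117): 39²+79² = 7762 < 13689 = 117² → obtuse
(8,13,13): 8²+13² = 233 > 169 = 13² → acute
(21,30,11): 11²+21² = 562 < 900 = 30² → obtuse
(22,6,23): 6²+22² = 520 < 529 = 23² → obtuse
5 of the 6 are obtuse.

5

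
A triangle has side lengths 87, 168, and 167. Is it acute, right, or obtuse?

Compare the square of the longest side to the sum of squares of the other two: 87² + 167² = 35458 > 28224 = 168².

acute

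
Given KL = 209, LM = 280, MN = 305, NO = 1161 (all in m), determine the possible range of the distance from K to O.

The maximum is all hops collinear in one direction: 209 + 280 + 305 + 1161 = 1955.
The longest hop is 1161; the others sum to 794. Folding the others back against it leaves at least 1161 − 794 = 367.

367 ≤ KO ≤ 1955 m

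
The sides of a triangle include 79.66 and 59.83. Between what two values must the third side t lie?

19.83 < t < 139.49

By the triangle inequality, t must be less than 79.66 + 59.83 = 139.49 and greater than |79.66 − 59.83| = 19.83.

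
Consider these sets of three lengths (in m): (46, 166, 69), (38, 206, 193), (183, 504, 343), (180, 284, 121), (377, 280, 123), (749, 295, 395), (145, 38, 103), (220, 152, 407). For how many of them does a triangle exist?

(46,69,166): 46+69 ≤ 166 → not valid
(38,193,206): 38+193 > 206 → valid
(183,343,504): 183+343 > 504 → valid
(121,180,284): 121+180 > 284 → valid
(123,280,377): 123+280 > 377 → valid
(295,395,749): 295+395 ≤ 749 → not valid
(38,103,145): 38+103 ≤ 145 → not valid
(152,220,407): 152+220 ≤ 407 → not valid
4 of the 8 triples form a triangle.

4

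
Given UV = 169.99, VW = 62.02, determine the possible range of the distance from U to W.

By the triangle inequality, |169.99 − 62.02| ≤ UW ≤ 169.99 + 62.02.

107.97 ≤ UW ≤ 232.01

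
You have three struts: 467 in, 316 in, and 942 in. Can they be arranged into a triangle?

The longest side is 942, but the other two sum to only 783.
783 < 942, so the triangle inequality fails.

No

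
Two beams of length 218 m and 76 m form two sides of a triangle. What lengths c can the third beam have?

142 < c < 294 (m)

By the triangle inequality, c must be less than 218 + 76 = 294 and greater than |218 − 76| = 142.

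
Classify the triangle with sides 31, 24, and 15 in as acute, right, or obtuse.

Compare the square of the longest side to the sum of squares of the other two: 15² + 24² = 801 < 961 = 31².

obtuse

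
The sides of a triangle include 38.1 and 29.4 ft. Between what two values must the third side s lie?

8.7 < s < 67.5

By the triangle inequality, s must be less than 38.1 + 29.4 = 67.5 and greater than |38.1 − 29.4| = 8.7.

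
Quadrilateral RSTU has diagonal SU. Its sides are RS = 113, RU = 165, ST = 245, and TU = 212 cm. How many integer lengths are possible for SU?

From triangle RSU: 52 < SU < 278.
From triangle TSU: 33 < SU < 457.
Intersection: 52 < SU < 278, so integers 53 through 277: 225 values.

225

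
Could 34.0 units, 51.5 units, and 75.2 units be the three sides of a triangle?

Yes

The longest side is 75.2, and the other two sum to 85.5.
Since 85.5 > 75.2, the triangle inequality holds.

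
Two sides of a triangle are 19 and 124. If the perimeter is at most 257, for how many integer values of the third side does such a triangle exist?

9

Triangle inequality: 105 < x < 143. Perimeter ≤ 257 gives x ≤ 257 − 19 − 124 = 114.
So 105 < x ≤ 114; integers 106 through 114: 9 values.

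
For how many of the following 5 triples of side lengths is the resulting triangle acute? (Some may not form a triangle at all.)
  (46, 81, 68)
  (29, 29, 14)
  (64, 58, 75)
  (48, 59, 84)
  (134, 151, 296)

3

(46,81,68): 46²+68² = 6740 > 6561 = 81² → acute
(29,29,14): 14²+29² = 1037 > 841 = 29² → acute
(64,58,75): 58²+64² = 7460 > 5625 = 75² → acute
(48,59,84): 48²+59² = 5785 < 7056 = 84² → obtuse
(134,151,296): 134+151 ≤ 296, not a triangle
3 of the 5 are acute.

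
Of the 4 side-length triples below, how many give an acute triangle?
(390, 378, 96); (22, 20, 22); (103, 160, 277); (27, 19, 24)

2

(390,378,96): 96²+378² = 152100 = 390² → right
(22,20,22): 20²+22² = 884 > 484 = 22² → acute
(103,160,277): 103+160 ≤ 277, not a triangle
(27,19,24): 19²+24² = 937 > 729 = 27² → acute
2 of the 4 are acute.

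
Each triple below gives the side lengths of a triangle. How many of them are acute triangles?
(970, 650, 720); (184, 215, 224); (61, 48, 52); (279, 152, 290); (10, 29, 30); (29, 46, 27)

(970,650,720): 650²+720² = 940900 = 970² → right
(184,215,224): 184²+215² = 80081 > 50176 = 224² → acute
(61,48,52): 48²+52² = 5008 > 3721 = 61² → acute
(279,152,290): 152²+279² = 100945 > 84100 = 290² → acute
(10,29,30): 10²+29² = 941 > 900 = 30² → acute
(29,46,27): 27²+29² = 1570 < 2116 = 46² → obtuse
4 of the 6 are acute.

4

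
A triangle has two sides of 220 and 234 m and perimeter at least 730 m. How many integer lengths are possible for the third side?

178

Triangle inequality: 14 < x < 454. Perimeter ≥ 730 gives x ≥ 730 − 220 − 234 = 276.
So 276 ≤ x < 454; integers 276 through 453: 178 values.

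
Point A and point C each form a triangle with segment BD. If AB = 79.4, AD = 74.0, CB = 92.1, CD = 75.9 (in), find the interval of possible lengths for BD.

From triangle ABD: |79.4 − 74.0| < BD < 79.4 + 74.0, i.e. 5.4 < BD < 153.4.
From triangle CBD: 16.2 < BD < 168.0.
Both must hold, so BD lies in the intersection.

16.2 < BD < 153.4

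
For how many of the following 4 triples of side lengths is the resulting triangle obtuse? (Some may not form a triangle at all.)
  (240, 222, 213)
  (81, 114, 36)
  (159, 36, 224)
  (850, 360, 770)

1

(240,222,213): 213²+222² = 94653 > 57600 = 240² → acute
(81,114,36): 36²+81² = 7857 < 12996 = 114² → obtuse
(159,36,224): 36+159 ≤ 224, not a triangle
(850,360,770): 360²+770² = 722500 = 850² → right
1 of the 4 is obtuse.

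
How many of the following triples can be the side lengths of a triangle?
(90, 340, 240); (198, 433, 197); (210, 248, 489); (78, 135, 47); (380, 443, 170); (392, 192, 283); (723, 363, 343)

2

(90,240,340): 90+240 ≤ 340 → not valid
(197,198,433): 197+198 ≤ 433 → not valid
(210,248,489): 210+248 ≤ 489 → not valid
(47,78,135): 47+78 ≤ 135 → not valid
(170,380,443): 170+380 > 443 → valid
(192,283,392): 192+283 > 392 → valid
(343,363,723): 343+363 ≤ 723 → not valid
2 of the 7 triples form a triangle.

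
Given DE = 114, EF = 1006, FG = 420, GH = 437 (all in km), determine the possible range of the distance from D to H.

The maximum is all hops collinear in one direction: 114 + 1006 + 420 + 437 = 1977.
The longest hop is 1006; the others sum to 971. Folding the others back against it leaves at least 1006 − 971 = 35.

35 ≤ DH ≤ 1977 km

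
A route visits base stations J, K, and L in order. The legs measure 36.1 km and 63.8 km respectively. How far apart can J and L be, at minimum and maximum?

By the triangle inequality, |36.1 − 63.8| ≤ JL ≤ 36.1 + 63.8.

27.7 ≤ JL ≤ 99.9 km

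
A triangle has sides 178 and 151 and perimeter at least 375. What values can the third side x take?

46 ≤ x < 329

Triangle inequality alone gives 27 < x < 329.
The perimeter condition gives x ≥ 375 − 178 − 151 = 46.
Intersecting the two: 46 ≤ x < 329.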